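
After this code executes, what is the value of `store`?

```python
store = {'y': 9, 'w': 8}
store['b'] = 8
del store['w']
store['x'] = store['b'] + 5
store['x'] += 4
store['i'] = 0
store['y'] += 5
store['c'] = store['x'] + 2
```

{'y': 14, 'b': 8, 'x': 17, 'i': 0, 'c': 19}

store['b'] = 8 → {'y': 9, 'w': 8, 'b': 8}
del 'w' → {'y': 9, 'b': 8}
store['x'] = store['b']+5 = 13 → {'y': 9, 'b': 8, 'x': 13}
store['x'] = 13+4 = 17 → {'y': 9, 'b': 8, 'x': 17}
store['i'] = 0 → {'y': 9, 'b': 8, 'x': 17, 'i': 0}
store['y'] = 9+5 = 14 → {'y': 14, 'b': 8, 'x': 17, 'i': 0}
store['c'] = store['x']+2 = 19 → {'y': 14, 'b': 8, 'x': 17, 'i': 0, 'c': 19}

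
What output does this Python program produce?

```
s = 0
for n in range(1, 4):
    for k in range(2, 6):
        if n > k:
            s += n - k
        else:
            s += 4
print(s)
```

n=1,k=2: not 1>2, s = 0+4 = 4
n=1,k=3: not 1>3, s = 4+4 = 8
n=1,k=4: not 1>4, s = 8+4 = 12
n=1,k=5: not 1>5, s = 12+4 = 16
n=2,k=2: not 2>2, s = 16+4 = 20
n=2,k=3: not 2>3, s = 20+4 = 24
n=2,k=4: not 2>4, s = 24+4 = 28
n=2,k=5: not 2>5, s = 28+4 = 32
n=3,k=2: 3>2, s = 32+1 = 33
n=3,k=3: not 3>3, s = 33+4 = 37
n=3,k=4: not 3>4, s = 37+4 = 41
n=3,k=5: not 3>5, s = 41+4 = 45

45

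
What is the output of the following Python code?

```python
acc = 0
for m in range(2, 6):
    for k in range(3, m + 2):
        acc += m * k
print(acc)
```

165

m=2,k=3: acc = 0+6 = 6
m=3,k=3: acc = 6+9 = 15
m=3,k=4: acc = 15+12 = 27
m=4,k=3: acc = 27+12 = 39
m=4,k=4: acc = 39+16 = 55
m=4,k=5: acc = 55+20 = 75
m=5,k=3: acc = 75+15 = 90
m=5,k=4: acc = 90+20 = 110
m=5,k=5: acc = 110+25 = 135
m=5,k=6: acc = 135+30 = 165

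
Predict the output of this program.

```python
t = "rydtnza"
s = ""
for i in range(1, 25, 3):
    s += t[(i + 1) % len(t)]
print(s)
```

dzynrtad

i=1: add t[2]='d' → 'd'
i=4: add t[5]='z' → 'dz'
i=7: add t[1]='y' → 'dzy'
i=10: add t[4]='n' → 'dzyn'
i=13: add t[0]='r' → 'dzynr'
i=16: add t[3]='t' → 'dzynrt'
i=19: add t[6]='a' → 'dzynrta'
i=22: add t[2]='d' → 'dzynrtad'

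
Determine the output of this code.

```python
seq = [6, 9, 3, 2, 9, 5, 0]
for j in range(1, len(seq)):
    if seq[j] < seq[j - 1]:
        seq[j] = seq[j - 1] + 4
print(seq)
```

j=1: 9>=6, unchanged → [6, 9, 3, 2, 9, 5, 0]
j=2: 3<9, seq[2] = 9+4 = 13 → [6, 9, 13, 2, 9, 5, 0]
j=3: 2<13, seq[3] = 13+4 = 17 → [6, 9, 13, 17, 9, 5, 0]
j=4: 9<17, seq[4] = 17+4 = 21 → [6, 9, 13, 17, 21, 5, 0]
j=5: 5<21, seq[5] = 21+4 = 25 → [6, 9, 13, 17, 21, 25, 0]
j=6: 0<25, seq[6] = 25+4 = 29 → [6, 9, 13, 17, 21, 25, 29]

[6, 9, 13, 17, 21, 25, 29]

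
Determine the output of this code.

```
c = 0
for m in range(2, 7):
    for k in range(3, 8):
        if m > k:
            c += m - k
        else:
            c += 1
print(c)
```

m=2,k=3: not 2>3, c = 0+1 = 1
m=2,k=4: not 2>4, c = 1+1 = 2
m=2,k=5: not 2>5, c = 2+1 = 3
m=2,k=6: not 2>6, c = 3+1 = 4
m=2,k=7: not 2>7, c = 4+1 = 5
m=3,k=3: not 3>3, c = 5+1 = 6
m=3,k=4: not 3>4, c = 6+1 = 7
m=3,k=5: not 3>5, c = 7+1 = 8
m=3,k=6: not 3>6, c = 8+1 = 9
m=3,k=7: not 3>7, c = 9+1 = 10
m=4,k=3: 4>3, c = 10+1 = 11
m=4,k=4: not 4>4, c = 11+1 = 12
m=4,k=5: not 4>5, c = 12+1 = 13
m=4,k=6: not 4>6, c = 13+1 = 14
m=4,k=7: not 4>7, c = 14+1 = 15
m=5,k=3: 5>3, c = 15+2 = 17
m=5,k=4: 5>4, c = 17+1 = 18
m=5,k=5: not 5>5, c = 18+1 = 19
m=5,k=6: not 5>6, c = 19+1 = 20
m=5,k=7: not 5>7, c = 20+1 = 21
m=6,k=3: 6>3, c = 21+3 = 24
m=6,k=4: 6>4, c = 24+2 = 26
m=6,k=5: 6>5, c = 26+1 = 27
m=6,k=6: not 6>6, c = 27+1 = 28
m=6,k=7: not 6>7, c = 28+1 = 29

29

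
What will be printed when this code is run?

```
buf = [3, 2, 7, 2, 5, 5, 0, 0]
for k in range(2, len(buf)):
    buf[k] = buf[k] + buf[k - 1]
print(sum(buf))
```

k=2: buf[2] = 7+2 = 9 → [3, 2, 9, 2, 5, 5, 0, 0]
k=3: buf[3] = 2+9 = 11 → [3, 2, 9, 11, 5, 5, 0, 0]
k=4: buf[4] = 5+11 = 16 → [3, 2, 9, 11, 16, 5, 0, 0]
k=5: buf[5] = 5+16 = 21 → [3, 2, 9, 11, 16, 21, 0, 0]
k=6: buf[6] = 0+21 = 21 → [3, 2, 9, 11, 16, 21, 21, 0]
k=7: buf[7] = 0+21 = 21 → [3, 2, 9, 11, 16, 21, 21, 21]
sum = 104

104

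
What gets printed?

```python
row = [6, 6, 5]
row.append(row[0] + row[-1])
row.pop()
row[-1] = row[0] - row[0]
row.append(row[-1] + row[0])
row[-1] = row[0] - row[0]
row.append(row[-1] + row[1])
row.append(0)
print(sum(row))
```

append row[0]+row[-1] = 6+5 = 11 → [6, 6, 5, 11]
pop() removes 11 → [6, 6, 5]
row[-1] = row[0]-row[0] = 6-6 = 0 → [6, 6, 0]
append row[-1]+row[0] = 0+6 = 6 → [6, 6, 0, 6]
row[-1] = row[0]-row[0] = 6-6 = 0 → [6, 6, 0, 0]
append row[-1]+row[1] = 0+6 = 6 → [6, 6, 0, 0, 6]
append 0 → [6, 6, 0, 0, 6, 0]
sum = 18

18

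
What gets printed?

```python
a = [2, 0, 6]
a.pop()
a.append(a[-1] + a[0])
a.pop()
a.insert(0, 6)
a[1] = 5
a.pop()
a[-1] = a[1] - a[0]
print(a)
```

[6, -1]

pop() removes 6 → [2, 0]
append a[-1]+a[0] = 0+2 = 2 → [2, 0, 2]
pop() removes 2 → [2, 0]
insert 6 at 0 → [6, 2, 0]
a[1] = 5 → [6, 5, 0]
pop() removes 0 → [6, 5]
a[-1] = a[1]-a[0] = 5-6 = -1 → [6, -1]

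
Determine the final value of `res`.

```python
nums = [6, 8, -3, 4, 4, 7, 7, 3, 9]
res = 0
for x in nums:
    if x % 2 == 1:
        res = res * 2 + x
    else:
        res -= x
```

x=6: not odd, res = 0-6 = -6
x=8: not odd, res = (-6)-8 = -14
x=-3: odd, res = (-14)*2+(-3) = -31
x=4: not odd, res = (-31)-4 = -35
x=4: not odd, res = (-35)-4 = -39
x=7: odd, res = (-39)*2+7 = -71
x=7: odd, res = (-71)*2+7 = -135
x=3: odd, res = (-135)*2+3 = -267
x=9: odd, res = (-267)*2+9 = -525

-525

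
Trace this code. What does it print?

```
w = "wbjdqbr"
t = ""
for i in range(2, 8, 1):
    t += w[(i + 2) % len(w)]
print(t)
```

i=2: add w[4]='q' → 'q'
i=3: add w[5]='b' → 'qb'
i=4: add w[6]='r' → 'qbr'
i=5: add w[0]='w' → 'qbrw'
i=6: add w[1]='b' → 'qbrwb'
i=7: add w[2]='j' → 'qbrwbj'

qbrwbj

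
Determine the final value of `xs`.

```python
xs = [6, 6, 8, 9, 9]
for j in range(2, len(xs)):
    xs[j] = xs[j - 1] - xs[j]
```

j=2: xs[2] = 6-8 = -2 → [6, 6, -2, 9, 9]
j=3: xs[3] = (-2)-9 = -11 → [6, 6, -2, -11, 9]
j=4: xs[4] = (-11)-9 = -20 → [6, 6, -2, -11, -20]

[6, 6, -2, -11, -20]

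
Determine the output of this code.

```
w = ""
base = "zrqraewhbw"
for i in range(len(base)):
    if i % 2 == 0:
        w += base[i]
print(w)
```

zqawb

i=0: add 'z' → 'z'
i=1: skip
i=2: add 'q' → 'zq'
i=3: skip
i=4: add 'a' → 'zqa'
i=5: skip
i=6: add 'w' → 'zqaw'
i=7: skip
i=8: add 'b' → 'zqawb'
i=9: skip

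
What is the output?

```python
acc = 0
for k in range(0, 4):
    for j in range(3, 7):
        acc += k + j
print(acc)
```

96

k=0,j=3: acc = 0+3 = 3
k=0,j=4: acc = 3+4 = 7
k=0,j=5: acc = 7+5 = 12
k=0,j=6: acc = 12+6 = 18
k=1,j=3: acc = 18+4 = 22
k=1,j=4: acc = 22+5 = 27
k=1,j=5: acc = 27+6 = 33
k=1,j=6: acc = 33+7 = 40
k=2,j=3: acc = 40+5 = 45
k=2,j=4: acc = 45+6 = 51
k=2,j=5: acc = 51+7 = 58
k=2,j=6: acc = 58+8 = 66
k=3,j=3: acc = 66+6 = 72
k=3,j=4: acc = 72+7 = 79
k=3,j=5: acc = 79+8 = 87
k=3,j=6: acc = 87+9 = 96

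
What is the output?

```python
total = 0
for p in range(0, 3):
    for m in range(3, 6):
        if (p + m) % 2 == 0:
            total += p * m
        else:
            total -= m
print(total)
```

-4

p=0,m=3: odd sum, total = 0-3 = -3
p=0,m=4: even sum, total = (-3)+0 = -3
p=0,m=5: odd sum, total = (-3)-5 = -8
p=1,m=3: even sum, total = (-8)+3 = -5
p=1,m=4: odd sum, total = (-5)-4 = -9
p=1,m=5: even sum, total = (-9)+5 = -4
p=2,m=3: odd sum, total = (-4)-3 = -7
p=2,m=4: even sum, total = (-7)+8 = 1
p=2,m=5: odd sum, total = 1-5 = -4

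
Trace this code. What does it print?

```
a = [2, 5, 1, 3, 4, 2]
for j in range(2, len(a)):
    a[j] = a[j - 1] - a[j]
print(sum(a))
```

j=2: a[2] = 5-1 = 4 → [2, 5, 4, 3, 4, 2]
j=3: a[3] = 4-3 = 1 → [2, 5, 4, 1, 4, 2]
j=4: a[4] = 1-4 = -3 → [2, 5, 4, 1, -3, 2]
j=5: a[5] = (-3)-2 = -5 → [2, 5, 4, 1, -3, -5]
sum = 4

4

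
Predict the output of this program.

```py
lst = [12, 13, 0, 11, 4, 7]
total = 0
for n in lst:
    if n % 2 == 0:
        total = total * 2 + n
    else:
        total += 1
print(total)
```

59

n=12: even, total = 0*2+12 = 12
n=13: not even, total = 12+1 = 13
n=0: even, total = 13*2+0 = 26
n=11: not even, total = 26+1 = 27
n=4: even, total = 27*2+4 = 58
n=7: not even, total = 58+1 = 59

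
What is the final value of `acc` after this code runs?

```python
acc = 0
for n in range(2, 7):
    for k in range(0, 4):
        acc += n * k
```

120

n=2,k=0: acc = 0+0 = 0
n=2,k=1: acc = 0+2 = 2
n=2,k=2: acc = 2+4 = 6
n=2,k=3: acc = 6+6 = 12
n=3,k=0: acc = 12+0 = 12
n=3,k=1: acc = 12+3 = 15
n=3,k=2: acc = 15+6 = 21
n=3,k=3: acc = 21+9 = 30
n=4,k=0: acc = 30+0 = 30
n=4,k=1: acc = 30+4 = 34
n=4,k=2: acc = 34+8 = 42
n=4,k=3: acc = 42+12 = 54
n=5,k=0: acc = 54+0 = 54
n=5,k=1: acc = 54+5 = 59
n=5,k=2: acc = 59+10 = 69
n=5,k=3: acc = 69+15 = 84
n=6,k=0: acc = 84+0 = 84
n=6,k=1: acc = 84+6 = 90
n=6,k=2: acc = 90+12 = 102
n=6,k=3: acc = 102+18 = 120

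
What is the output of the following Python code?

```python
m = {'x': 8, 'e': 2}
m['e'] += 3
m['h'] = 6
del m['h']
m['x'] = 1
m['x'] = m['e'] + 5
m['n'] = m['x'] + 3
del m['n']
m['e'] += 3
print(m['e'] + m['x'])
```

18

m['e'] = 2+3 = 5 → {'x': 8, 'e': 5}
m['h'] = 6 → {'x': 8, 'e': 5, 'h': 6}
del 'h' → {'x': 8, 'e': 5}
m['x'] = 1 → {'x': 1, 'e': 5}
m['x'] = m['e']+5 = 10 → {'x': 10, 'e': 5}
m['n'] = m['x']+3 = 13 → {'x': 10, 'e': 5, 'n': 13}
del 'n' → {'x': 10, 'e': 5}
m['e'] = 5+3 = 8 → {'x': 10, 'e': 8}
m['e']+m['x'] = 8+10 = 18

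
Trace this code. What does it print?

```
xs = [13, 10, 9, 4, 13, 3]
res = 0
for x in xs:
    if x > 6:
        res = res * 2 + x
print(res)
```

x=13: >6, res = 0*2+13 = 13
x=10: >6, res = 13*2+10 = 36
x=9: >6, res = 36*2+9 = 81
x=4: not >6
x=13: >6, res = 81*2+13 = 175
x=3: not >6

175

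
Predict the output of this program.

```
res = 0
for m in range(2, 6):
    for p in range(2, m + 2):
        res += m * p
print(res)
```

m=2,p=2: res = 0+4 = 4
m=2,p=3: res = 4+6 = 10
m=3,p=2: res = 10+6 = 16
m=3,p=3: res = 16+9 = 25
m=3,p=4: res = 25+12 = 37
m=4,p=2: res = 37+8 = 45
m=4,p=3: res = 45+12 = 57
m=4,p=4: res = 57+16 = 73
m=4,p=5: res = 73+20 = 93
m=5,p=2: res = 93+10 = 103
m=5,p=3: res = 103+15 = 118
m=5,p=4: res = 118+20 = 138
m=5,p=5: res = 138+25 = 163
m=5,p=6: res = 163+30 = 193

193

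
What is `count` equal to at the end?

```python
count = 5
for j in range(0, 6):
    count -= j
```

j=0: count = 5-0 = 5
j=1: count = 5-1 = 4
j=2: count = 4-2 = 2
j=3: count = 2-3 = -1
j=4: count = (-1)-4 = -5
j=5: count = (-5)-5 = -10

-10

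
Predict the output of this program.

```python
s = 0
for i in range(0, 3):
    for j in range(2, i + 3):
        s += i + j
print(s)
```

24

i=0,j=2: s = 0+2 = 2
i=1,j=2: s = 2+3 = 5
i=1,j=3: s = 5+4 = 9
i=2,j=2: s = 9+4 = 13
i=2,j=3: s = 13+5 = 18
i=2,j=4: s = 18+6 = 24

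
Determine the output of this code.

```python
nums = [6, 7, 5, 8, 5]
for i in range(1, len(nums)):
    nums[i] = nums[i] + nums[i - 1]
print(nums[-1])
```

31

i=1: nums[1] = 7+6 = 13 → [6, 13, 5, 8, 5]
i=2: nums[2] = 5+13 = 18 → [6, 13, 18, 8, 5]
i=3: nums[3] = 8+18 = 26 → [6, 13, 18, 26, 5]
i=4: nums[4] = 5+26 = 31 → [6, 13, 18, 26, 31]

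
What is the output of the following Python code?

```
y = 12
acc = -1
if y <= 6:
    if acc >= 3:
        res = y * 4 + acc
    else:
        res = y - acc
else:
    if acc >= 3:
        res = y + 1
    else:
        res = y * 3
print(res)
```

y=12, acc=-1
y <= 6 is False; acc >= 3 is False
→ res = y * 3 = 36

36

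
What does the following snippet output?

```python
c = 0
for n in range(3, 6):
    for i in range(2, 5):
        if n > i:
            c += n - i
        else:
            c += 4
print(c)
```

22

n=3,i=2: 3>2, c = 0+1 = 1
n=3,i=3: not 3>3, c = 1+4 = 5
n=3,i=4: not 3>4, c = 5+4 = 9
n=4,i=2: 4>2, c = 9+2 = 11
n=4,i=3: 4>3, c = 11+1 = 12
n=4,i=4: not 4>4, c = 12+4 = 16
n=5,i=2: 5>2, c = 16+3 = 19
n=5,i=3: 5>3, c = 19+2 = 21
n=5,i=4: 5>4, c = 21+1 = 22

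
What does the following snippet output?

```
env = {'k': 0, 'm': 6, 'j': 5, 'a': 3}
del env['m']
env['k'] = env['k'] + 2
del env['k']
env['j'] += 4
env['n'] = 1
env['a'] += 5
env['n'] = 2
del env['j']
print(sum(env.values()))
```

10

del 'm' → {'k': 0, 'j': 5, 'a': 3}
env['k'] = env['k']+2 = 2 → {'k': 2, 'j': 5, 'a': 3}
del 'k' → {'j': 5, 'a': 3}
env['j'] = 5+4 = 9 → {'j': 9, 'a': 3}
env['n'] = 1 → {'j': 9, 'a': 3, 'n': 1}
env['a'] = 3+5 = 8 → {'j': 9, 'a': 8, 'n': 1}
env['n'] = 2 → {'j': 9, 'a': 8, 'n': 2}
del 'j' → {'a': 8, 'n': 2}
sum of values = 10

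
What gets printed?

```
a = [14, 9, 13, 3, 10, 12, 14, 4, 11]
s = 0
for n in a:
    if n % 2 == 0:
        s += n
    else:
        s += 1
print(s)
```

n=14: even, s = 0+14 = 14
n=9: not even, s = 14+1 = 15
n=13: not even, s = 15+1 = 16
n=3: not even, s = 16+1 = 17
n=10: even, s = 17+10 = 27
n=12: even, s = 27+12 = 39
n=14: even, s = 39+14 = 53
n=4: even, s = 53+4 = 57
n=11: not even, s = 57+1 = 58

58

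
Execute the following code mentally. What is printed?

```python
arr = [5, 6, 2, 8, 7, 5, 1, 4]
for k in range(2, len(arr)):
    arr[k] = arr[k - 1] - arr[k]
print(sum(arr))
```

k=2: arr[2] = 6-2 = 4 → [5, 6, 4, 8, 7, 5, 1, 4]
k=3: arr[3] = 4-8 = -4 → [5, 6, 4, -4, 7, 5, 1, 4]
k=4: arr[4] = (-4)-7 = -11 → [5, 6, 4, -4, -11, 5, 1, 4]
k=5: arr[5] = (-11)-5 = -16 → [5, 6, 4, -4, -11, -16, 1, 4]
k=6: arr[6] = (-16)-1 = -17 → [5, 6, 4, -4, -11, -16, -17, 4]
k=7: arr[7] = (-17)-4 = -21 → [5, 6, 4, -4, -11, -16, -17, -21]
sum = -54

-54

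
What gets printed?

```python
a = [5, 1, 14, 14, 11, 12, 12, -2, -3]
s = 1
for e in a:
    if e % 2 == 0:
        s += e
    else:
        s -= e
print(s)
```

e=5: not even, s = 1-5 = -4
e=1: not even, s = (-4)-1 = -5
e=14: even, s = (-5)+14 = 9
e=14: even, s = 9+14 = 23
e=11: not even, s = 23-11 = 12
e=12: even, s = 12+12 = 24
e=12: even, s = 24+12 = 36
e=-2: even, s = 36+(-2) = 34
e=-3: not even, s = 34-(-3) = 37

37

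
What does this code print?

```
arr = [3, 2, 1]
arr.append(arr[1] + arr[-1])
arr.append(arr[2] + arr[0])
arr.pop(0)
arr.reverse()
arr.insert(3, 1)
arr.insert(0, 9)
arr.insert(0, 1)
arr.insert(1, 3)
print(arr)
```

[1, 3, 9, 4, 3, 1, 1, 2]

append arr[1]+arr[-1] = 2+1 = 3 → [3, 2, 1, 3]
append arr[2]+arr[0] = 1+3 = 4 → [3, 2, 1, 3, 4]
pop(0) removes 3 → [2, 1, 3, 4]
reverse → [4, 3, 1, 2]
insert 1 at 3 → [4, 3, 1, 1, 2]
insert 9 at 0 → [9, 4, 3, 1, 1, 2]
insert 1 at 0 → [1, 9, 4, 3, 1, 1, 2]
insert 3 at 1 → [1, 3, 9, 4, 3, 1, 1, 2]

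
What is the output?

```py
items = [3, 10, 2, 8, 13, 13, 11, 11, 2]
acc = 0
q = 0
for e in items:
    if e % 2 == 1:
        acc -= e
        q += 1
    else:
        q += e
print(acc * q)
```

-1377

e=3: odd, acc = 0-3 = -3; q=1
e=10: not odd; q=11
e=2: not odd; q=13
e=8: not odd; q=21
e=13: odd, acc = (-3)-13 = -16; q=22
e=13: odd, acc = (-16)-13 = -29; q=23
e=11: odd, acc = (-29)-11 = -40; q=24
e=11: odd, acc = (-40)-11 = -51; q=25
e=2: not odd; q=27
acc*q = (-51)*27 = -1377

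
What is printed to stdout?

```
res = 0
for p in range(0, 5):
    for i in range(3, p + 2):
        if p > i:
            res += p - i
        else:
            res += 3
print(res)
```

16

p=2,i=3: not 2>3, res = 0+3 = 3
p=3,i=3: not 3>3, res = 3+3 = 6
p=3,i=4: not 3>4, res = 6+3 = 9
p=4,i=3: 4>3, res = 9+1 = 10
p=4,i=4: not 4>4, res = 10+3 = 13
p=4,i=5: not 4>5, res = 13+3 = 16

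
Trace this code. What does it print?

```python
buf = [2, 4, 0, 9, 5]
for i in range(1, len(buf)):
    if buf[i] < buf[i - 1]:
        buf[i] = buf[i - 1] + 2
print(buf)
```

[2, 4, 6, 9, 11]

i=1: 4>=2, unchanged → [2, 4, 0, 9, 5]
i=2: 0<4, buf[2] = 4+2 = 6 → [2, 4, 6, 9, 5]
i=3: 9>=6, unchanged → [2, 4, 6, 9, 5]
i=4: 5<9, buf[4] = 9+2 = 11 → [2, 4, 6, 9, 11]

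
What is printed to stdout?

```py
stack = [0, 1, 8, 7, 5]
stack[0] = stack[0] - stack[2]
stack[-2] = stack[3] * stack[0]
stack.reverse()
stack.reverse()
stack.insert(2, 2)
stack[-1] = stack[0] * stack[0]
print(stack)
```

stack[0] = stack[0]-stack[2] = 0-8 = -8 → [-8, 1, 8, 7, 5]
stack[-2] = stack[3]*stack[0] = 7*(-8) = -56 → [-8, 1, 8, -56, 5]
reverse → [5, -56, 8, 1, -8]
reverse → [-8, 1, 8, -56, 5]
insert 2 at 2 → [-8, 1, 2, 8, -56, 5]
stack[-1] = stack[0]*stack[0] = (-8)*(-8) = 64 → [-8, 1, 2, 8, -56, 64]

[-8, 1, 2, 8, -56, 64]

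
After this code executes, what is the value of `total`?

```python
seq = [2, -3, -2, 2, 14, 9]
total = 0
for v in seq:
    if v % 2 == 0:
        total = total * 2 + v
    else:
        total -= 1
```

17

v=2: even, total = 0*2+2 = 2
v=-3: not even, total = 2-1 = 1
v=-2: even, total = 1*2+(-2) = 0
v=2: even, total = 0*2+2 = 2
v=14: even, total = 2*2+14 = 18
v=9: not even, total = 18-1 = 17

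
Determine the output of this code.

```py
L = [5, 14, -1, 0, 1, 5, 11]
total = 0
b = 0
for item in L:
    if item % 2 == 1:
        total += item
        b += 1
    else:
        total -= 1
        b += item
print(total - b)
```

0

item=5: odd, total = 0+5 = 5; b=1
item=14: not odd, total = 5-1 = 4; b=15
item=-1: odd, total = 4+(-1) = 3; b=16
item=0: not odd, total = 3-1 = 2; b=16
item=1: odd, total = 2+1 = 3; b=17
item=5: odd, total = 3+5 = 8; b=18
item=11: odd, total = 8+11 = 19; b=19
total-b = 19-19 = 0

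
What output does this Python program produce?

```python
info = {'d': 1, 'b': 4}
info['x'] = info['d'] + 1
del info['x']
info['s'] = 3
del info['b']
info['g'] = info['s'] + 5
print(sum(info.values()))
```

12

info['x'] = info['d']+1 = 2 → {'d': 1, 'b': 4, 'x': 2}
del 'x' → {'d': 1, 'b': 4}
info['s'] = 3 → {'d': 1, 'b': 4, 's': 3}
del 'b' → {'d': 1, 's': 3}
info['g'] = info['s']+5 = 8 → {'d': 1, 's': 3, 'g': 8}
sum of values = 12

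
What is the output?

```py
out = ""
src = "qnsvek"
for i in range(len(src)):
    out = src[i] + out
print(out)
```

i=0: prepend 'q' → 'q'
i=1: prepend 'n' → 'nq'
i=2: prepend 's' → 'snq'
i=3: prepend 'v' → 'vsnq'
i=4: prepend 'e' → 'evsnq'
i=5: prepend 'k' → 'kevsnq'

kevsnq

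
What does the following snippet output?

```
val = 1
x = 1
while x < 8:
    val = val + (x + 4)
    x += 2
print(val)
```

33

x=1: val = 1+5 = 6
x=3: val = 6+7 = 13
x=5: val = 13+9 = 22
x=7: val = 22+11 = 33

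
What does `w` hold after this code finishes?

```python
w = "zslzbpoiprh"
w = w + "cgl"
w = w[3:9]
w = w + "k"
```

+ 'cgl' → 'zslzbpoiprhcgl'
slice [3:9] → 'zbpoip'
+ 'k' → 'zbpoipk'

'zbpoipk'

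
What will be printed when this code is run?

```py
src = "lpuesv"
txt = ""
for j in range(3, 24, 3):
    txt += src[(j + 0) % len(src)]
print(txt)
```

elelele

j=3: add src[3]='e' → 'e'
j=6: add src[0]='l' → 'el'
j=9: add src[3]='e' → 'ele'
j=12: add src[0]='l' → 'elel'
j=15: add src[3]='e' → 'elele'
j=18: add src[0]='l' → 'elelel'
j=21: add src[3]='e' → 'elelele'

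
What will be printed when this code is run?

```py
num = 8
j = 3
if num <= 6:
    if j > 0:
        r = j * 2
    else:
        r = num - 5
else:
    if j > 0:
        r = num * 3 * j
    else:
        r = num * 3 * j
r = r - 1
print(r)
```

71

num=8, j=3
num <= 6 is False; j > 0 is True
→ r = num * 3 * j = 72
r = 72-1 = 71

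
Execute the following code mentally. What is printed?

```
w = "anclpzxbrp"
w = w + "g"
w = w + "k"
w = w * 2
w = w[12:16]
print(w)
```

ancl

+ 'g' → 'anclpzxbrpg'
+ 'k' → 'anclpzxbrpgk'
repeat ×2 → 'anclpzxbrpgkanclpzxbrpgk'
slice [12:16] → 'ancl'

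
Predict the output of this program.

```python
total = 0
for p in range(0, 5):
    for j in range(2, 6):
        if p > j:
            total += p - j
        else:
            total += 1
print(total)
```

p=0,j=2: not 0>2, total = 0+1 = 1
p=0,j=3: not 0>3, total = 1+1 = 2
p=0,j=4: not 0>4, total = 2+1 = 3
p=0,j=5: not 0>5, total = 3+1 = 4
p=1,j=2: not 1>2, total = 4+1 = 5
p=1,j=3: not 1>3, total = 5+1 = 6
p=1,j=4: not 1>4, total = 6+1 = 7
p=1,j=5: not 1>5, total = 7+1 = 8
p=2,j=2: not 2>2, total = 8+1 = 9
p=2,j=3: not 2>3, total = 9+1 = 10
p=2,j=4: not 2>4, total = 10+1 = 11
p=2,j=5: not 2>5, total = 11+1 = 12
p=3,j=2: 3>2, total = 12+1 = 13
p=3,j=3: not 3>3, total = 13+1 = 14
p=3,j=4: not 3>4, total = 14+1 = 15
p=3,j=5: not 3>5, total = 15+1 = 16
p=4,j=2: 4>2, total = 16+2 = 18
p=4,j=3: 4>3, total = 18+1 = 19
p=4,j=4: not 4>4, total = 19+1 = 20
p=4,j=5: not 4>5, total = 20+1 = 21

21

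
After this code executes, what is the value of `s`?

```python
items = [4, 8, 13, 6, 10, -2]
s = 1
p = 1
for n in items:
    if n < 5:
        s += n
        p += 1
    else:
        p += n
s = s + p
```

n=4: <5, s = 1+4 = 5; p=2
n=8: not <5; p=10
n=13: not <5; p=23
n=6: not <5; p=29
n=10: not <5; p=39
n=-2: <5, s = 5+(-2) = 3; p=40
s+p = 3+40 = 43

43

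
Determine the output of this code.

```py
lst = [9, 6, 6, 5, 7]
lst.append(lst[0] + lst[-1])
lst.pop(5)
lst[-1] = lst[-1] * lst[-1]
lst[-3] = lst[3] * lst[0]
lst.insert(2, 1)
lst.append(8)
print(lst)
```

append lst[0]+lst[-1] = 9+7 = 16 → [9, 6, 6, 5, 7, 16]
pop(5) removes 16 → [9, 6, 6, 5, 7]
lst[-1] = lst[-1]*lst[-1] = 7*7 = 49 → [9, 6, 6, 5, 49]
lst[-3] = lst[3]*lst[0] = 5*9 = 45 → [9, 6, 45, 5, 49]
insert 1 at 2 → [9, 6, 1, 45, 5, 49]
append 8 → [9, 6, 1, 45, 5, 49, 8]

[9, 6, 1, 45, 5, 49, 8]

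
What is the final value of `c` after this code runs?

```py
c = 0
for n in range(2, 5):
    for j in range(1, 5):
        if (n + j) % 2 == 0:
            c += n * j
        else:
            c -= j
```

n=2,j=1: odd sum, c = 0-1 = -1
n=2,j=2: even sum, c = (-1)+4 = 3
n=2,j=3: odd sum, c = 3-3 = 0
n=2,j=4: even sum, c = 0+8 = 8
n=3,j=1: even sum, c = 8+3 = 11
n=3,j=2: odd sum, c = 11-2 = 9
n=3,j=3: even sum, c = 9+9 = 18
n=3,j=4: odd sum, c = 18-4 = 14
n=4,j=1: odd sum, c = 14-1 = 13
n=4,j=2: even sum, c = 13+8 = 21
n=4,j=3: odd sum, c = 21-3 = 18
n=4,j=4: even sum, c = 18+16 = 34

34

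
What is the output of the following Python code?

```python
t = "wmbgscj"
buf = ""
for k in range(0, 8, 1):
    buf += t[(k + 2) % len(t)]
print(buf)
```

bgscjwmb

k=0: add t[2]='b' → 'b'
k=1: add t[3]='g' → 'bg'
k=2: add t[4]='s' → 'bgs'
k=3: add t[5]='c' → 'bgsc'
k=4: add t[6]='j' → 'bgscj'
k=5: add t[0]='w' → 'bgscjw'
k=6: add t[1]='m' → 'bgscjwm'
k=7: add t[2]='b' → 'bgscjwmb'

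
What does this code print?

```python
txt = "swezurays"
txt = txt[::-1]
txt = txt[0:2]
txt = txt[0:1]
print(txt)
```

reverse → 'syaruzews'
slice [0:2] → 'sy'
slice [0:1] → 's'

s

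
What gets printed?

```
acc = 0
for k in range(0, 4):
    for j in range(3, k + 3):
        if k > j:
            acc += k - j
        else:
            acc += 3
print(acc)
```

18

k=1,j=3: not 1>3, acc = 0+3 = 3
k=2,j=3: not 2>3, acc = 3+3 = 6
k=2,j=4: not 2>4, acc = 6+3 = 9
k=3,j=3: not 3>3, acc = 9+3 = 12
k=3,j=4: not 3>4, acc = 12+3 = 15
k=3,j=5: not 3>5, acc = 15+3 = 18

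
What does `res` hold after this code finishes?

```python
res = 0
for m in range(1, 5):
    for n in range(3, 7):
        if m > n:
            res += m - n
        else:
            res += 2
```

m=1,n=3: not 1>3, res = 0+2 = 2
m=1,n=4: not 1>4, res = 2+2 = 4
m=1,n=5: not 1>5, res = 4+2 = 6
m=1,n=6: not 1>6, res = 6+2 = 8
m=2,n=3: not 2>3, res = 8+2 = 10
m=2,n=4: not 2>4, res = 10+2 = 12
m=2,n=5: not 2>5, res = 12+2 = 14
m=2,n=6: not 2>6, res = 14+2 = 16
m=3,n=3: not 3>3, res = 16+2 = 18
m=3,n=4: not 3>4, res = 18+2 = 20
m=3,n=5: not 3>5, res = 20+2 = 22
m=3,n=6: not 3>6, res = 22+2 = 24
m=4,n=3: 4>3, res = 24+1 = 25
m=4,n=4: not 4>4, res = 25+2 = 27
m=4,n=5: not 4>5, res = 27+2 = 29
m=4,n=6: not 4>6, res = 29+2 = 31

31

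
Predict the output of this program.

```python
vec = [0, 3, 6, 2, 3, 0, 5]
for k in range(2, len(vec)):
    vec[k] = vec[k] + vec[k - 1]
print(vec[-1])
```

19

k=2: vec[2] = 6+3 = 9 → [0, 3, 9, 2, 3, 0, 5]
k=3: vec[3] = 2+9 = 11 → [0, 3, 9, 11, 3, 0, 5]
k=4: vec[4] = 3+11 = 14 → [0, 3, 9, 11, 14, 0, 5]
k=5: vec[5] = 0+14 = 14 → [0, 3, 9, 11, 14, 14, 5]
k=6: vec[6] = 5+14 = 19 → [0, 3, 9, 11, 14, 14, 19]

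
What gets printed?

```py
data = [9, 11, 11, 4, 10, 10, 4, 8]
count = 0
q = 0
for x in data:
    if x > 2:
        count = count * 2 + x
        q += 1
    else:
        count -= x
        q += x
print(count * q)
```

x=9: >2, count = 0*2+9 = 9; q=1
x=11: >2, count = 9*2+11 = 29; q=2
x=11: >2, count = 29*2+11 = 69; q=3
x=4: >2, count = 69*2+4 = 142; q=4
x=10: >2, count = 142*2+10 = 294; q=5
x=10: >2, count = 294*2+10 = 598; q=6
x=4: >2, count = 598*2+4 = 1200; q=7
x=8: >2, count = 1200*2+8 = 2408; q=8
count*q = 2408*8 = 19264

19264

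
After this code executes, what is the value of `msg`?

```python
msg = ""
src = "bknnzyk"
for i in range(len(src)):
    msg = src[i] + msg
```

'kyznnkb'

i=0: prepend 'b' → 'b'
i=1: prepend 'k' → 'kb'
i=2: prepend 'n' → 'nkb'
i=3: prepend 'n' → 'nnkb'
i=4: prepend 'z' → 'znnkb'
i=5: prepend 'y' → 'yznnkb'
i=6: prepend 'k' → 'kyznnkb'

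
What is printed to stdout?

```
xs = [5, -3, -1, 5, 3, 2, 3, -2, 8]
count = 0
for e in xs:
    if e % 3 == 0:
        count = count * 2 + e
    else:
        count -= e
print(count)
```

e=5: not %3==0, count = 0-5 = -5
e=-3: %3==0, count = (-5)*2+(-3) = -13
e=-1: not %3==0, count = (-13)-(-1) = -12
e=5: not %3==0, count = (-12)-5 = -17
e=3: %3==0, count = (-17)*2+3 = -31
e=2: not %3==0, count = (-31)-2 = -33
e=3: %3==0, count = (-33)*2+3 = -63
e=-2: not %3==0, count = (-63)-(-2) = -61
e=8: not %3==0, count = (-61)-8 = -69

-69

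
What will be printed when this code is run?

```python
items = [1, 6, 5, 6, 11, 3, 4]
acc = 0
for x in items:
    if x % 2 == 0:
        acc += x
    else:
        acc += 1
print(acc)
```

x=1: not even, acc = 0+1 = 1
x=6: even, acc = 1+6 = 7
x=5: not even, acc = 7+1 = 8
x=6: even, acc = 8+6 = 14
x=11: not even, acc = 14+1 = 15
x=3: not even, acc = 15+1 = 16
x=4: even, acc = 16+4 = 20

20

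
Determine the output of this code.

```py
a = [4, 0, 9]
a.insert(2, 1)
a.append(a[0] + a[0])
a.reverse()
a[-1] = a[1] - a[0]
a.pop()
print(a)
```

insert 1 at 2 → [4, 0, 1, 9]
append a[0]+a[0] = 4+4 = 8 → [4, 0, 1, 9, 8]
reverse → [8, 9, 1, 0, 4]
a[-1] = a[1]-a[0] = 9-8 = 1 → [8, 9, 1, 0, 1]
pop() removes 1 → [8, 9, 1, 0]

[8, 9, 1, 0]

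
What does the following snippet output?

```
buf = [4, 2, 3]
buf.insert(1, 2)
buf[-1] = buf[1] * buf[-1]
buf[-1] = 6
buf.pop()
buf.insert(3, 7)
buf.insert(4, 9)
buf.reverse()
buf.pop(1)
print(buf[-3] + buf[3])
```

6

insert 2 at 1 → [4, 2, 2, 3]
buf[-1] = buf[1]*buf[-1] = 2*3 = 6 → [4, 2, 2, 6]
buf[-1] = 6 → [4, 2, 2, 6]
pop() removes 6 → [4, 2, 2]
insert 7 at 3 → [4, 2, 2, 7]
insert 9 at 4 → [4, 2, 2, 7, 9]
reverse → [9, 7, 2, 2, 4]
pop(1) removes 7 → [9, 2, 2, 4]
buf[-3]+buf[3] = 2+4 = 6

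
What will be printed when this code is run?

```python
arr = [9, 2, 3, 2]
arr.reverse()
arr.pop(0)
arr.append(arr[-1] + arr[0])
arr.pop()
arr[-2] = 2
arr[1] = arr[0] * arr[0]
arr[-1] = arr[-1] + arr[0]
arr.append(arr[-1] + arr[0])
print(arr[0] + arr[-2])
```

15

reverse → [2, 3, 2, 9]
pop(0) removes 2 → [3, 2, 9]
append arr[-1]+arr[0] = 9+3 = 12 → [3, 2, 9, 12]
pop() removes 12 → [3, 2, 9]
arr[-2] = 2 → [3, 2, 9]
arr[1] = arr[0]*arr[0] = 3*3 = 9 → [3, 9, 9]
arr[-1] = arr[-1]+arr[0] = 9+3 = 12 → [3, 9, 12]
append arr[-1]+arr[0] = 12+3 = 15 → [3, 9, 12, 15]
arr[0]+arr[-2] = 3+12 = 15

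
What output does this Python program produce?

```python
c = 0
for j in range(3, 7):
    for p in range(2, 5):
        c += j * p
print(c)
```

j=3,p=2: c = 0+6 = 6
j=3,p=3: c = 6+9 = 15
j=3,p=4: c = 15+12 = 27
j=4,p=2: c = 27+8 = 35
j=4,p=3: c = 35+12 = 47
j=4,p=4: c = 47+16 = 63
j=5,p=2: c = 63+10 = 73
j=5,p=3: c = 73+15 = 88
j=5,p=4: c = 88+20 = 108
j=6,p=2: c = 108+12 = 120
j=6,p=3: c = 120+18 = 138
j=6,p=4: c = 138+24 = 162

162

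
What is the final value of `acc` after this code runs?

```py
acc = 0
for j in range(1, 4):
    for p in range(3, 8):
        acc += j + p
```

105

j=1,p=3: acc = 0+4 = 4
j=1,p=4: acc = 4+5 = 9
j=1,p=5: acc = 9+6 = 15
j=1,p=6: acc = 15+7 = 22
j=1,p=7: acc = 22+8 = 30
j=2,p=3: acc = 30+5 = 35
j=2,p=4: acc = 35+6 = 41
j=2,p=5: acc = 41+7 = 48
j=2,p=6: acc = 48+8 = 56
j=2,p=7: acc = 56+9 = 65
j=3,p=3: acc = 65+6 = 71
j=3,p=4: acc = 71+7 = 78
j=3,p=5: acc = 78+8 = 86
j=3,p=6: acc = 86+9 = 95
j=3,p=7: acc = 95+10 = 105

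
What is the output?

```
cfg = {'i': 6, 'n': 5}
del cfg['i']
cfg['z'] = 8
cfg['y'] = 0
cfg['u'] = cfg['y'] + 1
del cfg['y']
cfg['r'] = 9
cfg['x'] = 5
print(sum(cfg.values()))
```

del 'i' → {'n': 5}
cfg['z'] = 8 → {'n': 5, 'z': 8}
cfg['y'] = 0 → {'n': 5, 'z': 8, 'y': 0}
cfg['u'] = cfg['y']+1 = 1 → {'n': 5, 'z': 8, 'y': 0, 'u': 1}
del 'y' → {'n': 5, 'z': 8, 'u': 1}
cfg['r'] = 9 → {'n': 5, 'z': 8, 'u': 1, 'r': 9}
cfg['x'] = 5 → {'n': 5, 'z': 8, 'u': 1, 'r': 9, 'x': 5}
sum of values = 28

28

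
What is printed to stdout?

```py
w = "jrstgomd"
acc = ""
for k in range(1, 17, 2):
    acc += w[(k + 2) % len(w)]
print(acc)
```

todrtodr

k=1: add w[3]='t' → 't'
k=3: add w[5]='o' → 'to'
k=5: add w[7]='d' → 'tod'
k=7: add w[1]='r' → 'todr'
k=9: add w[3]='t' → 'todrt'
k=11: add w[5]='o' → 'todrto'
k=13: add w[7]='d' → 'todrtod'
k=15: add w[1]='r' → 'todrtodr'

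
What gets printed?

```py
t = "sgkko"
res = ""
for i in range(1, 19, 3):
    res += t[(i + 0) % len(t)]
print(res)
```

gokskg

i=1: add t[1]='g' → 'g'
i=4: add t[4]='o' → 'go'
i=7: add t[2]='k' → 'gok'
i=10: add t[0]='s' → 'goks'
i=13: add t[3]='k' → 'goksk'
i=16: add t[1]='g' → 'gokskg'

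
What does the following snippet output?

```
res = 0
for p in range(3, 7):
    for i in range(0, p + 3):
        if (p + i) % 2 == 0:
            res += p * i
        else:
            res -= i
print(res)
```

p=3,i=0: odd sum, res = 0-0 = 0
p=3,i=1: even sum, res = 0+3 = 3
p=3,i=2: odd sum, res = 3-2 = 1
p=3,i=3: even sum, res = 1+9 = 10
p=3,i=4: odd sum, res = 10-4 = 6
p=3,i=5: even sum, res = 6+15 = 21
p=4,i=0: even sum, res = 21+0 = 21
p=4,i=1: odd sum, res = 21-1 = 20
p=4,i=2: even sum, res = 20+8 = 28
p=4,i=3: odd sum, res = 28-3 = 25
p=4,i=4: even sum, res = 25+16 = 41
p=4,i=5: odd sum, res = 41-5 = 36
p=4,i=6: even sum, res = 36+24 = 60
p=5,i=0: odd sum, res = 60-0 = 60
p=5,i=1: even sum, res = 60+5 = 65
p=5,i=2: odd sum, res = 65-2 = 63
p=5,i=3: even sum, res = 63+15 = 78
p=5,i=4: odd sum, res = 78-4 = 74
p=5,i=5: even sum, res = 74+25 = 99
p=5,i=6: odd sum, res = 99-6 = 93
p=5,i=7: even sum, res = 93+35 = 128
p=6,i=0: even sum, res = 128+0 = 128
p=6,i=1: odd sum, res = 128-1 = 127
p=6,i=2: even sum, res = 127+12 = 139
p=6,i=3: odd sum, res = 139-3 = 136
p=6,i=4: even sum, res = 136+24 = 160
p=6,i=5: odd sum, res = 160-5 = 155
p=6,i=6: even sum, res = 155+36 = 191
p=6,i=7: odd sum, res = 191-7 = 184
p=6,i=8: even sum, res = 184+48 = 232

232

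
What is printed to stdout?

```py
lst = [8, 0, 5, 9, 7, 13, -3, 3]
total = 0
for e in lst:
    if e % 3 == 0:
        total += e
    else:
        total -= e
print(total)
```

-24

e=8: not %3==0, total = 0-8 = -8
e=0: %3==0, total = (-8)+0 = -8
e=5: not %3==0, total = (-8)-5 = -13
e=9: %3==0, total = (-13)+9 = -4
e=7: not %3==0, total = (-4)-7 = -11
e=13: not %3==0, total = (-11)-13 = -24
e=-3: %3==0, total = (-24)+(-3) = -27
e=3: %3==0, total = (-27)+3 = -24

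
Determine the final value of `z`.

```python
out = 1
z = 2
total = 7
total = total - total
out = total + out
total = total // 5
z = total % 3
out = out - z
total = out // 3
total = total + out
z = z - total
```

total = 7-7 = 0
out = 0+1 = 1
total = 0//5 = 0
z = 0%3 = 0
out = 1-0 = 1
total = 1//3 = 0
total = 0+1 = 1
z = 0-1 = -1

-1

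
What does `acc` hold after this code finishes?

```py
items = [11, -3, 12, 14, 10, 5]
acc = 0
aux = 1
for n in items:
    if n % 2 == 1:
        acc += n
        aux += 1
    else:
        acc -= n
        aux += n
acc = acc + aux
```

n=11: odd, acc = 0+11 = 11; aux=2
n=-3: odd, acc = 11+(-3) = 8; aux=3
n=12: not odd, acc = 8-12 = -4; aux=15
n=14: not odd, acc = (-4)-14 = -18; aux=29
n=10: not odd, acc = (-18)-10 = -28; aux=39
n=5: odd, acc = (-28)+5 = -23; aux=40
acc+aux = (-23)+40 = 17

17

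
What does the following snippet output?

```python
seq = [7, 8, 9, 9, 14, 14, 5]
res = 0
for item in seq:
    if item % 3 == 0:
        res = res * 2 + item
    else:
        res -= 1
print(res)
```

16

item=7: not %3==0, res = 0-1 = -1
item=8: not %3==0, res = (-1)-1 = -2
item=9: %3==0, res = (-2)*2+9 = 5
item=9: %3==0, res = 5*2+9 = 19
item=14: not %3==0, res = 19-1 = 18
item=14: not %3==0, res = 18-1 = 17
item=5: not %3==0, res = 17-1 = 16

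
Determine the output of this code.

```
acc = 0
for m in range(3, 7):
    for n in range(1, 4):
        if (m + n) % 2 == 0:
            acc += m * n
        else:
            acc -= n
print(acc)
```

m=3,n=1: even sum, acc = 0+3 = 3
m=3,n=2: odd sum, acc = 3-2 = 1
m=3,n=3: even sum, acc = 1+9 = 10
m=4,n=1: odd sum, acc = 10-1 = 9
m=4,n=2: even sum, acc = 9+8 = 17
m=4,n=3: odd sum, acc = 17-3 = 14
m=5,n=1: even sum, acc = 14+5 = 19
m=5,n=2: odd sum, acc = 19-2 = 17
m=5,n=3: even sum, acc = 17+15 = 32
m=6,n=1: odd sum, acc = 32-1 = 31
m=6,n=2: even sum, acc = 31+12 = 43
m=6,n=3: odd sum, acc = 43-3 = 40

40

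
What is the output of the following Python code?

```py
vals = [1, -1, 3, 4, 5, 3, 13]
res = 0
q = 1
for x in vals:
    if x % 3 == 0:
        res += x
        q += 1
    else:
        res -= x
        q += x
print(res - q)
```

x=1: not %3==0, res = 0-1 = -1; q=2
x=-1: not %3==0, res = (-1)-(-1) = 0; q=1
x=3: %3==0, res = 0+3 = 3; q=2
x=4: not %3==0, res = 3-4 = -1; q=6
x=5: not %3==0, res = (-1)-5 = -6; q=11
x=3: %3==0, res = (-6)+3 = -3; q=12
x=13: not %3==0, res = (-3)-13 = -16; q=25
res-q = (-16)-25 = -41

-41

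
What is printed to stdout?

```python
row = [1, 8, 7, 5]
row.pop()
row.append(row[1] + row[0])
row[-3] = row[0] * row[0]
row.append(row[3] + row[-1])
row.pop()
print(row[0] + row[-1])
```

10

pop() removes 5 → [1, 8, 7]
append row[1]+row[0] = 8+1 = 9 → [1, 8, 7, 9]
row[-3] = row[0]*row[0] = 1*1 = 1 → [1, 1, 7, 9]
append row[3]+row[-1] = 9+9 = 18 → [1, 1, 7, 9, 18]
pop() removes 18 → [1, 1, 7, 9]
row[0]+row[-1] = 1+9 = 10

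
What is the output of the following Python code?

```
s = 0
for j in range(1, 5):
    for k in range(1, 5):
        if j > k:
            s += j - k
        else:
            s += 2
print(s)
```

30

j=1,k=1: not 1>1, s = 0+2 = 2
j=1,k=2: not 1>2, s = 2+2 = 4
j=1,k=3: not 1>3, s = 4+2 = 6
j=1,k=4: not 1>4, s = 6+2 = 8
j=2,k=1: 2>1, s = 8+1 = 9
j=2,k=2: not 2>2, s = 9+2 = 11
j=2,k=3: not 2>3, s = 11+2 = 13
j=2,k=4: not 2>4, s = 13+2 = 15
j=3,k=1: 3>1, s = 15+2 = 17
j=3,k=2: 3>2, s = 17+1 = 18
j=3,k=3: not 3>3, s = 18+2 = 20
j=3,k=4: not 3>4, s = 20+2 = 22
j=4,k=1: 4>1, s = 22+3 = 25
j=4,k=2: 4>2, s = 25+2 = 27
j=4,k=3: 4>3, s = 27+1 = 28
j=4,k=4: not 4>4, s = 28+2 = 30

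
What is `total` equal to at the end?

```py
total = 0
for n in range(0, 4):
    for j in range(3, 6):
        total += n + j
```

66

n=0,j=3: total = 0+3 = 3
n=0,j=4: total = 3+4 = 7
n=0,j=5: total = 7+5 = 12
n=1,j=3: total = 12+4 = 16
n=1,j=4: total = 16+5 = 21
n=1,j=5: total = 21+6 = 27
n=2,j=3: total = 27+5 = 32
n=2,j=4: total = 32+6 = 38
n=2,j=5: total = 38+7 = 45
n=3,j=3: total = 45+6 = 51
n=3,j=4: total = 51+7 = 58
n=3,j=5: total = 58+8 = 66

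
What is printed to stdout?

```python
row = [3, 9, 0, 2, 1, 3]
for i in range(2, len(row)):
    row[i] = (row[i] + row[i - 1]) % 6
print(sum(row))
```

i=2: row[2] = (0+9)%6 = 3 → [3, 9, 3, 2, 1, 3]
i=3: row[3] = (2+3)%6 = 5 → [3, 9, 3, 5, 1, 3]
i=4: row[4] = (1+5)%6 = 0 → [3, 9, 3, 5, 0, 3]
i=5: row[5] = (3+0)%6 = 3 → [3, 9, 3, 5, 0, 3]
sum = 23

23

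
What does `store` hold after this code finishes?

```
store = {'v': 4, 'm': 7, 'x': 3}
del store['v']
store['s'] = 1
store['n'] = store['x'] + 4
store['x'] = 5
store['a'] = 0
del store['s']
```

del 'v' → {'m': 7, 'x': 3}
store['s'] = 1 → {'m': 7, 'x': 3, 's': 1}
store['n'] = store['x']+4 = 7 → {'m': 7, 'x': 3, 's': 1, 'n': 7}
store['x'] = 5 → {'m': 7, 'x': 5, 's': 1, 'n': 7}
store['a'] = 0 → {'m': 7, 'x': 5, 's': 1, 'n': 7, 'a': 0}
del 's' → {'m': 7, 'x': 5, 'n': 7, 'a': 0}

{'m': 7, 'x': 5, 'n': 7, 'a': 0}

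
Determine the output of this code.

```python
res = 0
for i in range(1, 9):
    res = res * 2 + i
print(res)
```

i=1: res = 0*2+1 = 1
i=2: res = 1*2+2 = 4
i=3: res = 4*2+3 = 11
i=4: res = 11*2+4 = 26
i=5: res = 26*2+5 = 57
i=6: res = 57*2+6 = 120
i=7: res = 120*2+7 = 247
i=8: res = 247*2+8 = 502

502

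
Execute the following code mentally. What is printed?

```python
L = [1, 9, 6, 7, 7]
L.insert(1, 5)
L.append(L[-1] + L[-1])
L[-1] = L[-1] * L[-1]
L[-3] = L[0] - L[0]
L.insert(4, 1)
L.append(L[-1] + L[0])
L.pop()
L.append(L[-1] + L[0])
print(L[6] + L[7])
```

insert 5 at 1 → [1, 5, 9, 6, 7, 7]
append L[-1]+L[-1] = 7+7 = 14 → [1, 5, 9, 6, 7, 7, 14]
L[-1] = L[-1]*L[-1] = 14*14 = 196 → [1, 5, 9, 6, 7, 7, 196]
L[-3] = L[0]-L[0] = 1-1 = 0 → [1, 5, 9, 6, 0, 7, 196]
insert 1 at 4 → [1, 5, 9, 6, 1, 0, 7, 196]
append L[-1]+L[0] = 196+1 = 197 → [1, 5, 9, 6, 1, 0, 7, 196, 197]
pop() removes 197 → [1, 5, 9, 6, 1, 0, 7, 196]
append L[-1]+L[0] = 196+1 = 197 → [1, 5, 9, 6, 1, 0, 7, 196, 197]
L[6]+L[7] = 7+196 = 203

203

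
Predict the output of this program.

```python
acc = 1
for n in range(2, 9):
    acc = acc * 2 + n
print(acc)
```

n=2: acc = 1*2+2 = 4
n=3: acc = 4*2+3 = 11
n=4: acc = 11*2+4 = 26
n=5: acc = 26*2+5 = 57
n=6: acc = 57*2+6 = 120
n=7: acc = 120*2+7 = 247
n=8: acc = 247*2+8 = 502

502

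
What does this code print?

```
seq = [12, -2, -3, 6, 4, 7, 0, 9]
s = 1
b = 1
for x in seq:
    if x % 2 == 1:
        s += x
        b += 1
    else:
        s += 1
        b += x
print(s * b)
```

x=12: not odd, s = 1+1 = 2; b=13
x=-2: not odd, s = 2+1 = 3; b=11
x=-3: odd, s = 3+(-3) = 0; b=12
x=6: not odd, s = 0+1 = 1; b=18
x=4: not odd, s = 1+1 = 2; b=22
x=7: odd, s = 2+7 = 9; b=23
x=0: not odd, s = 9+1 = 10; b=23
x=9: odd, s = 10+9 = 19; b=24
s*b = 19*24 = 456

456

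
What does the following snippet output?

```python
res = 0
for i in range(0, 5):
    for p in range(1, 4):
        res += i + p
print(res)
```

60

i=0,p=1: res = 0+1 = 1
i=0,p=2: res = 1+2 = 3
i=0,p=3: res = 3+3 = 6
i=1,p=1: res = 6+2 = 8
i=1,p=2: res = 8+3 = 11
i=1,p=3: res = 11+4 = 15
i=2,p=1: res = 15+3 = 18
i=2,p=2: res = 18+4 = 22
i=2,p=3: res = 22+5 = 27
i=3,p=1: res = 27+4 = 31
i=3,p=2: res = 31+5 = 36
i=3,p=3: res = 36+6 = 42
i=4,p=1: res = 42+5 = 47
i=4,p=2: res = 47+6 = 53
i=4,p=3: res = 53+7 = 60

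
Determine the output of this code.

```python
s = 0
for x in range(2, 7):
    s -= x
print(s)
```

-20

x=2: s = 0-2 = -2
x=3: s = (-2)-3 = -5
x=4: s = (-5)-4 = -9
x=5: s = (-9)-5 = -14
x=6: s = (-14)-6 = -20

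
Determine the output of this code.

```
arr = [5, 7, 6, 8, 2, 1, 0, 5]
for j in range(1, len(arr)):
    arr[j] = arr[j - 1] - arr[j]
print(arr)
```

j=1: arr[1] = 5-7 = -2 → [5, -2, 6, 8, 2, 1, 0, 5]
j=2: arr[2] = (-2)-6 = -8 → [5, -2, -8, 8, 2, 1, 0, 5]
j=3: arr[3] = (-8)-8 = -16 → [5, -2, -8, -16, 2, 1, 0, 5]
j=4: arr[4] = (-16)-2 = -18 → [5, -2, -8, -16, -18, 1, 0, 5]
j=5: arr[5] = (-18)-1 = -19 → [5, -2, -8, -16, -18, -19, 0, 5]
j=6: arr[6] = (-19)-0 = -19 → [5, -2, -8, -16, -18, -19, -19, 5]
j=7: arr[7] = (-19)-5 = -24 → [5, -2, -8, -16, -18, -19, -19, -24]

[5, -2, -8, -16, -18, -19, -19, -24]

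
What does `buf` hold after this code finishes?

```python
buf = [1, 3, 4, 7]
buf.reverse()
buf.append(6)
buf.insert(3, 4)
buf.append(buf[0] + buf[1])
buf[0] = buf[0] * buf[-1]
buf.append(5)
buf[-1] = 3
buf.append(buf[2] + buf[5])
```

reverse → [7, 4, 3, 1]
append 6 → [7, 4, 3, 1, 6]
insert 4 at 3 → [7, 4, 3, 4, 1, 6]
append buf[0]+buf[1] = 7+4 = 11 → [7, 4, 3, 4, 1, 6, 11]
buf[0] = buf[0]*buf[-1] = 7*11 = 77 → [77, 4, 3, 4, 1, 6, 11]
append 5 → [77, 4, 3, 4, 1, 6, 11, 5]
buf[-1] = 3 → [77, 4, 3, 4, 1, 6, 11, 3]
append buf[2]+buf[5] = 3+6 = 9 → [77, 4, 3, 4, 1, 6, 11, 3, 9]

[77, 4, 3, 4, 1, 6, 11, 3, 9]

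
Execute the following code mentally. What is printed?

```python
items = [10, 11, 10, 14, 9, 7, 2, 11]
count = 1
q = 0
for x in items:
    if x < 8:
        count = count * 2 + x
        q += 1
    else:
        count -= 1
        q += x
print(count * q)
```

-67

x=10: not <8, count = 1-1 = 0; q=10
x=11: not <8, count = 0-1 = -1; q=21
x=10: not <8, count = (-1)-1 = -2; q=31
x=14: not <8, count = (-2)-1 = -3; q=45
x=9: not <8, count = (-3)-1 = -4; q=54
x=7: <8, count = (-4)*2+7 = -1; q=55
x=2: <8, count = (-1)*2+2 = 0; q=56
x=11: not <8, count = 0-1 = -1; q=67
count*q = (-1)*67 = -67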